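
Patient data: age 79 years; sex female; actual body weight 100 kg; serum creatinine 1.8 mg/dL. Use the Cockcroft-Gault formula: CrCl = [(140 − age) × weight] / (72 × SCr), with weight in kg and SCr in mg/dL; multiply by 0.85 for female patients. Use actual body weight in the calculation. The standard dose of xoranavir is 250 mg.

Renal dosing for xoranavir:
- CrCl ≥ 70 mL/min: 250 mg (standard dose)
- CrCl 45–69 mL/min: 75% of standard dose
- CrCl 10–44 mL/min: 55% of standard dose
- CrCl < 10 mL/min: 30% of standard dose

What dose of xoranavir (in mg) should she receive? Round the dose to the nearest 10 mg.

CrCl = (140 − 79) × 100 / (72 × 1.8) × 0.85 = 6100.0 / 129.60 × 0.85 ≈ 40.0 mL/min
CrCl ≈ 40 mL/min → bracket 10–44 mL/min.
55% of 250 mg = 137.5 mg → 140 mg

140 mg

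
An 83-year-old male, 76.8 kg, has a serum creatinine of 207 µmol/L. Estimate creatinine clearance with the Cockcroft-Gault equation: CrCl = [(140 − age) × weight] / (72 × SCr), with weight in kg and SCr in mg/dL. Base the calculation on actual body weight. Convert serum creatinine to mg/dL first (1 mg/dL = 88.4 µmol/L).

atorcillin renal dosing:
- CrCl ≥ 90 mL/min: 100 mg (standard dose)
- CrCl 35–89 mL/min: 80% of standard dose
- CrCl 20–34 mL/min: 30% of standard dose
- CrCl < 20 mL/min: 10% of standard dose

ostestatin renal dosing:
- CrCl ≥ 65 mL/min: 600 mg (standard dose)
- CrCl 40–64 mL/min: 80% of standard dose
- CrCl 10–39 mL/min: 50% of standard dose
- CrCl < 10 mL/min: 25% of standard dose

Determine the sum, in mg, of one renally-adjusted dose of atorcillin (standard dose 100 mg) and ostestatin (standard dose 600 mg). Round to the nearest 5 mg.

SCr = 207 / 88.4 = 2.342 mg/dL
CrCl = (140 − 83) × 76.8 / (72 × 2.342) = 4377.6 / 168.62 ≈ 26.0 mL/min
CrCl ≈ 26 mL/min.
atorcillin: 20–34 mL/min → 30% of 100 mg = 30 mg.
ostestatin: 10–39 mL/min → 50% of 600 mg = 300 mg.
Total = 30 + 300 = 330 mg.

330 mg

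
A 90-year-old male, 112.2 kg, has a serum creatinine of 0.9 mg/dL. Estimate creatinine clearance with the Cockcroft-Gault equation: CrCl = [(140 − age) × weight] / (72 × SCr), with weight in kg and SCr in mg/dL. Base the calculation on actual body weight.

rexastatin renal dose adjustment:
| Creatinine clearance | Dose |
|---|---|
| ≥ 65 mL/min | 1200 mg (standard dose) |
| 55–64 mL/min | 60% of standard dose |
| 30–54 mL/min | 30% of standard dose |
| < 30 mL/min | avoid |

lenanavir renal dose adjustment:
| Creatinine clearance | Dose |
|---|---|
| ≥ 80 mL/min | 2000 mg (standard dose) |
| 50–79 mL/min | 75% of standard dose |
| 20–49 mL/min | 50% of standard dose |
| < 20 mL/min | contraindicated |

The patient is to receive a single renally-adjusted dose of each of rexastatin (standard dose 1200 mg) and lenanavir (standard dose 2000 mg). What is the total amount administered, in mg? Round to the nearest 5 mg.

3200 mg

CrCl = (140 − 90) × 112.2 / (72 × 0.9) = 5610.0 / 64.80 ≈ 86.6 mL/min
CrCl ≈ 87 mL/min.
rexastatin: ≥ 65 mL/min → 100% of 1200 mg = 1200 mg.
lenanavir: ≥ 80 mL/min → 100% of 2000 mg = 2000 mg.
Total = 1200 + 2000 = 3200 mg.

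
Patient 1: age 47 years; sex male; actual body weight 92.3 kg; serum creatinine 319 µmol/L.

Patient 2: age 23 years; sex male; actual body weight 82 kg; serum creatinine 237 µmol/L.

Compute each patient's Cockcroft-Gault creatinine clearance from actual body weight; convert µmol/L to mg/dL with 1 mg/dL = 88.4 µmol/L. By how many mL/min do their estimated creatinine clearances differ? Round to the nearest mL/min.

Patient 1: SCr = 319 / 88.4 = 3.609 mg/dL
Patient 1: CrCl = (140 − 47) × 92.3 / (72 × 3.609) = 8583.9 / 259.85 ≈ 33.0 mL/min
Patient 2: SCr = 237 / 88.4 = 2.681 mg/dL
Patient 2: CrCl = (140 − 23) × 82 / (72 × 2.681) = 9594.0 / 193.03 ≈ 49.7 mL/min
|33.0 − 49.7| = 16.7 mL/min

17 mL/min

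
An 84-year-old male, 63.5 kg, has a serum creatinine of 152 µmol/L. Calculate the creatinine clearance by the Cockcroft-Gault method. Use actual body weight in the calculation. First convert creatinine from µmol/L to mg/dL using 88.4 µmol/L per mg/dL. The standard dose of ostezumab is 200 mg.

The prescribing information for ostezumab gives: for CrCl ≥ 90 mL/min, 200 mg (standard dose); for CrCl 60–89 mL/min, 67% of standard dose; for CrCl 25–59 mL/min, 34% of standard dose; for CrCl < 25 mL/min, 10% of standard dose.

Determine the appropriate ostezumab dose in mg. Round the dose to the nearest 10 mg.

SCr = 152 / 88.4 = 1.719 mg/dL
CrCl = (140 − 84) × 63.5 / (72 × 1.719) = 3556.0 / 123.77 ≈ 28.7 mL/min
CrCl ≈ 29 mL/min → bracket 25–59 mL/min.
34% of 200 mg = 68 mg → 70 mg

70 mg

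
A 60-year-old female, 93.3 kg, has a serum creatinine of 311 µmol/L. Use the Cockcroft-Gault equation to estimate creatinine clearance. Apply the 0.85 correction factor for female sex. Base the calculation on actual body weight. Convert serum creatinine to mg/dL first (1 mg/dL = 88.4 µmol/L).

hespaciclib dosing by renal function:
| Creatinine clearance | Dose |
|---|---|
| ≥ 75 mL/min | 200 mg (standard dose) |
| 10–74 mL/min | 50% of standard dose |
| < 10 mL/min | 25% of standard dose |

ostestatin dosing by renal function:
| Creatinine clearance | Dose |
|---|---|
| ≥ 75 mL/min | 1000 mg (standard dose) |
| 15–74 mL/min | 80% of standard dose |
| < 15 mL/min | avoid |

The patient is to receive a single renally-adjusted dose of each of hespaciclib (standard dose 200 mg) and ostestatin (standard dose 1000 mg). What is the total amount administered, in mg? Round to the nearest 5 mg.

900 mg

SCr = 311 / 88.4 = 3.518 mg/dL
CrCl = (140 − 60) × 93.3 / (72 × 3.518) × 0.85 = 7464.0 / 253.30 × 0.85 ≈ 25.0 mL/min
CrCl ≈ 25 mL/min.
hespaciclib: 10–74 mL/min → 50% of 200 mg = 100 mg.
ostestatin: 15–74 mL/min → 80% of 1000 mg = 800 mg.
Total = 100 + 800 = 900 mg.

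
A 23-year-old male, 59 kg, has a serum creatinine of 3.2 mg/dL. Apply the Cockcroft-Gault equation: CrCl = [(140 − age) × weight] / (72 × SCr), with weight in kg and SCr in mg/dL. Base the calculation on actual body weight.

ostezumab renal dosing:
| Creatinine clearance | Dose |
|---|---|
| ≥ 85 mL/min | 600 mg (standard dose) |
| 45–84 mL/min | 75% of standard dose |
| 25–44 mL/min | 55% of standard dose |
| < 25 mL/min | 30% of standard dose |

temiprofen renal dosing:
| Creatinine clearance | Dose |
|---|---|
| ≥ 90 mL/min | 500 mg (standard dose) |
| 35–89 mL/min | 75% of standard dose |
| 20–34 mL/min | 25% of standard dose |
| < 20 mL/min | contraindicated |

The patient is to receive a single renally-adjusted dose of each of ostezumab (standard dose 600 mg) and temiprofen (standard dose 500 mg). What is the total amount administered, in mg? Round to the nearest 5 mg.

CrCl = (140 − 23) × 59 / (72 × 3.2) = 6903.0 / 230.40 ≈ 30.0 mL/min
CrCl ≈ 30 mL/min.
ostezumab: 25–44 mL/min → 55% of 600 mg = 330 mg.
temiprofen: 20–34 mL/min → 25% of 500 mg = 125 mg.
Total = 330 + 125 = 455 mg.

455 mg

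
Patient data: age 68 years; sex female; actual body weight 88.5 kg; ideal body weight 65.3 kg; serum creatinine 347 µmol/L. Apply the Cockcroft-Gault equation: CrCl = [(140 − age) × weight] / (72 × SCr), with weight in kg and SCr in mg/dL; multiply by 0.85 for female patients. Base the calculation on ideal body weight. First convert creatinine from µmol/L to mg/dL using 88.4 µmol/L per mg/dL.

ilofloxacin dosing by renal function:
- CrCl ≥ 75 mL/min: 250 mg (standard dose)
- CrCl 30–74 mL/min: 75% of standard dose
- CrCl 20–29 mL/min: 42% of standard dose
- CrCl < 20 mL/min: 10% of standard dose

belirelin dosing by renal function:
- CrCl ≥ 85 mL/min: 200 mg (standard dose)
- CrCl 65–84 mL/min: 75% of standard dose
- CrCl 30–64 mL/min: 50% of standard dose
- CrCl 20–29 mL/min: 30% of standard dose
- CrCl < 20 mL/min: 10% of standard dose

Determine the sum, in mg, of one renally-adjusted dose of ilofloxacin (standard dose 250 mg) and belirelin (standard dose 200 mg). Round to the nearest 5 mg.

SCr = 347 / 88.4 = 3.925 mg/dL
CrCl = (140 − 68) × 65.3 / (72 × 3.925) × 0.85 = 4701.6 / 282.60 × 0.85 ≈ 14.1 mL/min
CrCl ≈ 14 mL/min.
ilofloxacin: < 20 mL/min → 10% of 250 mg = 25 mg.
belirelin: < 20 mL/min → 10% of 200 mg = 20 mg.
Total = 25 + 20 = 45 mg.

45 mg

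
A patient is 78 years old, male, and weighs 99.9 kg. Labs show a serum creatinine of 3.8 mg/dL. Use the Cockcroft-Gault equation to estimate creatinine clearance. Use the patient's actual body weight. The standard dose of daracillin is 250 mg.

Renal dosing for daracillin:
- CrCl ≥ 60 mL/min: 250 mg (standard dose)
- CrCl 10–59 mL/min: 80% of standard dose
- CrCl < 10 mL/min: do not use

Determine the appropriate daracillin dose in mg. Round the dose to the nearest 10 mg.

CrCl = (140 − 78) × 99.9 / (72 × 3.8) = 6193.8 / 273.60 ≈ 22.6 mL/min
CrCl ≈ 23 mL/min → bracket 10–59 mL/min.
80% of 250 mg = 200 mg

200 mg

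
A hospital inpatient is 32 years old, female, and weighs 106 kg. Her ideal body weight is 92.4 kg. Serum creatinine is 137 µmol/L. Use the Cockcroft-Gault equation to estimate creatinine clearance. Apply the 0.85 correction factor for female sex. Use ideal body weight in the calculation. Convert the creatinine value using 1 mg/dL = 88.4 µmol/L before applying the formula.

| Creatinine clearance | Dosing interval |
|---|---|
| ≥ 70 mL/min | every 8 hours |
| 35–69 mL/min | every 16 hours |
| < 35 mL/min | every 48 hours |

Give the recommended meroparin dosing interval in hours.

every 8 hours

SCr = 137 / 88.4 = 1.55 mg/dL
CrCl = (140 − 32) × 92.4 / (72 × 1.55) × 0.85 = 9979.2 / 111.60 × 0.85 ≈ 76.0 mL/min
CrCl ≈ 76 mL/min → bracket ≥ 70 mL/min → every 8 hours.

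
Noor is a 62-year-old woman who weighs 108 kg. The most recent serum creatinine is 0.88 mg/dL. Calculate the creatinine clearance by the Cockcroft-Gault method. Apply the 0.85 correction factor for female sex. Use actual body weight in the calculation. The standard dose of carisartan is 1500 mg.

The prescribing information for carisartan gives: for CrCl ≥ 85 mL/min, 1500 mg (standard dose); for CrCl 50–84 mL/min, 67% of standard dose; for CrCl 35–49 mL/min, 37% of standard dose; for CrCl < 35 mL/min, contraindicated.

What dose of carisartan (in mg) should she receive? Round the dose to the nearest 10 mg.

CrCl = (140 − 62) × 108 / (72 × 0.88) × 0.85 = 8424.0 / 63.36 × 0.85 ≈ 113.0 mL/min
CrCl ≈ 113 mL/min → bracket ≥ 85 mL/min.
100% of 1500 mg = 1500 mg

1500 mg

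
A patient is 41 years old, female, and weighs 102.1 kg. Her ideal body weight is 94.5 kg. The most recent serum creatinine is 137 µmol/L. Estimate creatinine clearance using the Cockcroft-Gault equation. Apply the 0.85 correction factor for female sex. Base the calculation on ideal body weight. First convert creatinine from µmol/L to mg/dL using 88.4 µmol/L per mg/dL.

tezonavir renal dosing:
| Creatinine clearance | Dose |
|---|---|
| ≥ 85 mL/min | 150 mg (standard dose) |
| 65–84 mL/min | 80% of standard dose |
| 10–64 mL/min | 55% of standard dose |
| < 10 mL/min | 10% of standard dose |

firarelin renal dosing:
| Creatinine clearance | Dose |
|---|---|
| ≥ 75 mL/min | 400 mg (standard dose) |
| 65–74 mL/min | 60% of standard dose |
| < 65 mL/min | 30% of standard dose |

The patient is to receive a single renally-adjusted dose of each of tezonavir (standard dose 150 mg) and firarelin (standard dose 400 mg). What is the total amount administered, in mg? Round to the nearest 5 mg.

360 mg

SCr = 137 / 88.4 = 1.55 mg/dL
CrCl = (140 − 41) × 94.5 / (72 × 1.55) × 0.85 = 9355.5 / 111.60 × 0.85 ≈ 71.3 mL/min
CrCl ≈ 71 mL/min.
tezonavir: 65–84 mL/min → 80% of 150 mg = 120 mg.
firarelin: 65–74 mL/min → 60% of 400 mg = 240 mg.
Total = 120 + 240 = 360 mg.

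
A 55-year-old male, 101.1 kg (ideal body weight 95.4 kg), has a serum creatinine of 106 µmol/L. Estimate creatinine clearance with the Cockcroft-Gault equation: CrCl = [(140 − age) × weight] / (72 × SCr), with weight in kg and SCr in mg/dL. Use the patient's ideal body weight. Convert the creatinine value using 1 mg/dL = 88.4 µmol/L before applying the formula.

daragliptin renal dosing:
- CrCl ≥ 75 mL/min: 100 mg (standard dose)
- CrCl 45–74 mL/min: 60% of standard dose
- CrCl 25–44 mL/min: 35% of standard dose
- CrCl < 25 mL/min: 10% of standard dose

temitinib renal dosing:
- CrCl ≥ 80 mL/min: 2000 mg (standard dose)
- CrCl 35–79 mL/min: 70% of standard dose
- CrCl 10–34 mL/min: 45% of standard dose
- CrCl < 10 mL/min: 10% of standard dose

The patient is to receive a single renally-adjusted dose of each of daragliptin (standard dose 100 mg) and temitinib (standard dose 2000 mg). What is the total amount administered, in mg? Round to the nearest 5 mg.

2100 mg

SCr = 106 / 88.4 = 1.199 mg/dL
CrCl = (140 − 55) × 95.4 / (72 × 1.199) = 8109.0 / 86.33 ≈ 93.9 mL/min
CrCl ≈ 94 mL/min.
daragliptin: ≥ 75 mL/min → 100% of 100 mg = 100 mg.
temitinib: ≥ 80 mL/min → 100% of 2000 mg = 2000 mg.
Total = 100 + 2000 = 2100 mg.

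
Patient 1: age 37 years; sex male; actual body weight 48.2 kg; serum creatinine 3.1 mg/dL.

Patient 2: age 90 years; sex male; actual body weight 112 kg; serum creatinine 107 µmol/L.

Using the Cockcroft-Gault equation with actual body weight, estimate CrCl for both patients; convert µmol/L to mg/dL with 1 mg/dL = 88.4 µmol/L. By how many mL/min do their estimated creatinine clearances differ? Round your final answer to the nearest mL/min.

Patient 1: CrCl = (140 − 37) × 48.2 / (72 × 3.1) = 4964.6 / 223.20 ≈ 22.2 mL/min
Patient 2: SCr = 107 / 88.4 = 1.21 mg/dL
Patient 2: CrCl = (140 − 90) × 112 / (72 × 1.21) = 5600.0 / 87.12 ≈ 64.3 mL/min
|22.2 − 64.3| = 42.1 mL/min

42 mL/min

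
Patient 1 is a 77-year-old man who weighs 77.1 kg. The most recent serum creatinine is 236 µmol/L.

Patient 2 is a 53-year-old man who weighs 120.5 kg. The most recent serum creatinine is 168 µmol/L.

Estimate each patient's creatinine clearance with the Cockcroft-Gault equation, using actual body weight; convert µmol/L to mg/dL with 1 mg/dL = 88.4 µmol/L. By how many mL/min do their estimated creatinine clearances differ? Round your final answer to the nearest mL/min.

51 mL/min

Patient 1: SCr = 236 / 88.4 = 2.67 mg/dL
Patient 1: CrCl = (140 − 77) × 77.1 / (72 × 2.67) = 4857.3 / 192.24 ≈ 25.3 mL/min
Patient 2: SCr = 168 / 88.4 = 1.9 mg/dL
Patient 2: CrCl = (140 − 53) × 120.5 / (72 × 1.9) = 10483.5 / 136.80 ≈ 76.6 mL/min
|25.3 − 76.6| = 51.3 mL/min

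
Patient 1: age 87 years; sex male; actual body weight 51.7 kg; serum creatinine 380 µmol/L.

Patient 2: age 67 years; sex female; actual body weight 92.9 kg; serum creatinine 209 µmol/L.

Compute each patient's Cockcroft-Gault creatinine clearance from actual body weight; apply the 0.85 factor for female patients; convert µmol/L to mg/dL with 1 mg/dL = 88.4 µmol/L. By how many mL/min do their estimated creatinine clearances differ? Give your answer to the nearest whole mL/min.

Patient 1: SCr = 380 / 88.4 = 4.299 mg/dL
Patient 1: CrCl = (140 − 87) × 51.7 / (72 × 4.299) = 2740.1 / 309.53 ≈ 8.9 mL/min
Patient 2: SCr = 209 / 88.4 = 2.364 mg/dL
Patient 2: CrCl = (140 − 67) × 92.9 / (72 × 2.364) × 0.85 = 6781.7 / 170.21 × 0.85 ≈ 33.9 mL/min
|8.9 − 33.9| = 25.0 mL/min

25 mL/min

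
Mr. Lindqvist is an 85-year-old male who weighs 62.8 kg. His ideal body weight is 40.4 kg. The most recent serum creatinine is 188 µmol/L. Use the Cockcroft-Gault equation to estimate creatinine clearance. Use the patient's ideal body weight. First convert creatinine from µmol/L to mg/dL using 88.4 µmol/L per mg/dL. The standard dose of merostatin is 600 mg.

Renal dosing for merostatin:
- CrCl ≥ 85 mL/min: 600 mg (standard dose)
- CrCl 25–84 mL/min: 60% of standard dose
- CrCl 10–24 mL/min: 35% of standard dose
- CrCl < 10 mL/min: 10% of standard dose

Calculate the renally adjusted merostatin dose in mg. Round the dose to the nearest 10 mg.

210 mg

SCr = 188 / 88.4 = 2.127 mg/dL
CrCl = (140 − 85) × 40.4 / (72 × 2.127) = 2222.0 / 153.14 ≈ 14.5 mL/min
CrCl ≈ 15 mL/min → bracket 10–24 mL/min.
35% of 600 mg = 210 mg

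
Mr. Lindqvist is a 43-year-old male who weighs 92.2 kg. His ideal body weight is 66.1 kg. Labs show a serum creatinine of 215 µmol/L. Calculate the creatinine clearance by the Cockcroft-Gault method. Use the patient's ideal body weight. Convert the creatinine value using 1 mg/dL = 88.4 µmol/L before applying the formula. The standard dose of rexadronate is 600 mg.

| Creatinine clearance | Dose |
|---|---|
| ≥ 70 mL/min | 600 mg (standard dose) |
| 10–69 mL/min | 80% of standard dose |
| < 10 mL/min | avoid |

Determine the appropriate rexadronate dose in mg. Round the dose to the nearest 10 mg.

480 mg

SCr = 215 / 88.4 = 2.432 mg/dL
CrCl = (140 − 43) × 66.1 / (72 × 2.432) = 6411.7 / 175.10 ≈ 36.6 mL/min
CrCl ≈ 37 mL/min → bracket 10–69 mL/min.
80% of 600 mg = 480 mg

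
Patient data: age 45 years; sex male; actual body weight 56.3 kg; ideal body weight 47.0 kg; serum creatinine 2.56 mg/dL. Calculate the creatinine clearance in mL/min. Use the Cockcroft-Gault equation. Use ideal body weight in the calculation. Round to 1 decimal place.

CrCl = (140 − 45) × 47 / (72 × 2.56) = 4465.0 / 184.32 ≈ 24.2 mL/min

24.2 mL/min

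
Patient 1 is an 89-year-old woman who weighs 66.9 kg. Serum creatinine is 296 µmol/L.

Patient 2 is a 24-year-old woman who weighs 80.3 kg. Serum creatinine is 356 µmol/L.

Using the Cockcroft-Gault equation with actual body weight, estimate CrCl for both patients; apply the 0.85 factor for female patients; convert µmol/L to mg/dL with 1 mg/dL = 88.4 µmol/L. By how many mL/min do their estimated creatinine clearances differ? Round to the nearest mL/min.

Patient 1: SCr = 296 / 88.4 = 3.348 mg/dL
Patient 1: CrCl = (140 − 89) × 66.9 / (72 × 3.348) × 0.85 = 3411.9 / 241.06 × 0.85 ≈ 12.0 mL/min
Patient 2: SCr = 356 / 88.4 = 4.027 mg/dL
Patient 2: CrCl = (140 − 24) × 80.3 / (72 × 4.027) × 0.85 = 9314.8 / 289.94 × 0.85 ≈ 27.3 mL/min
|12.0 − 27.3| = 15.3 mL/min

15 mL/min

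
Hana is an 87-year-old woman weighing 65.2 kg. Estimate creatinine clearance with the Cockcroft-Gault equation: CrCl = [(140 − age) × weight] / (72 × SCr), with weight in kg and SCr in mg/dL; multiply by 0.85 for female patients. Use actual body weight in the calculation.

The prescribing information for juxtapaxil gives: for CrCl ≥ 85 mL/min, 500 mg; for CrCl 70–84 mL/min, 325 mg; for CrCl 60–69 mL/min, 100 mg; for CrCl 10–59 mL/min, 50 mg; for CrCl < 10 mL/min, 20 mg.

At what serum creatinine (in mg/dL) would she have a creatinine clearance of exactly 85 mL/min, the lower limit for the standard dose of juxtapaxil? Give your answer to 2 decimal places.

0.48 mg/dL

Standard dose requires CrCl ≥ 85 mL/min.
Set (140 − 87) × 65.2 × 0.85 / (72 × SCr) = 85
SCr = (140 − 87) × 65.2 × 0.85 / (72 × 85) = 0.480 mg/dL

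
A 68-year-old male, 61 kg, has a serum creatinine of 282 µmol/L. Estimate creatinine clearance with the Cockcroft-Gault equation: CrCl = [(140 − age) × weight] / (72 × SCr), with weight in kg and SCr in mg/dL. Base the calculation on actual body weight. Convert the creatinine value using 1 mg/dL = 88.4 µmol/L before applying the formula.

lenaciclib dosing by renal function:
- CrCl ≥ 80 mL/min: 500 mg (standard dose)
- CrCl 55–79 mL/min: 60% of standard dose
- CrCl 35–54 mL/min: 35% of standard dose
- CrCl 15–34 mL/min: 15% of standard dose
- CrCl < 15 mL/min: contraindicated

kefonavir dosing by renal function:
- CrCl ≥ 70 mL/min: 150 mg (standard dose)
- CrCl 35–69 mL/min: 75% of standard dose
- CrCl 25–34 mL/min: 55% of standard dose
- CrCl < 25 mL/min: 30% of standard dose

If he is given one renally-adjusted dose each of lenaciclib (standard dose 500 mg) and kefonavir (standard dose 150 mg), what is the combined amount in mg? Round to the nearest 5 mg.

120 mg

SCr = 282 / 88.4 = 3.19 mg/dL
CrCl = (140 − 68) × 61 / (72 × 3.19) = 4392.0 / 229.68 ≈ 19.1 mL/min
CrCl ≈ 19 mL/min.
lenaciclib: 15–34 mL/min → 15% of 500 mg = 75 mg.
kefonavir: < 25 mL/min → 30% of 150 mg = 45 mg.
Total = 75 + 45 = 120 mg.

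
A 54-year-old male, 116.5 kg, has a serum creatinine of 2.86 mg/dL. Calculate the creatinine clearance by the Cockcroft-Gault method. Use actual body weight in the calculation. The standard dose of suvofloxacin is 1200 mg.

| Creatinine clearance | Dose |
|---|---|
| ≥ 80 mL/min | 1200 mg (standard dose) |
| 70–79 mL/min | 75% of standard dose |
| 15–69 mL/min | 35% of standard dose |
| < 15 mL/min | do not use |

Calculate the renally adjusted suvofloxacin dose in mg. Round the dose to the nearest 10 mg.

CrCl = (140 − 54) × 116.5 / (72 × 2.86) = 10019.0 / 205.92 ≈ 48.7 mL/min
CrCl ≈ 49 mL/min → bracket 15–69 mL/min.
35% of 1200 mg = 420 mg

420 mg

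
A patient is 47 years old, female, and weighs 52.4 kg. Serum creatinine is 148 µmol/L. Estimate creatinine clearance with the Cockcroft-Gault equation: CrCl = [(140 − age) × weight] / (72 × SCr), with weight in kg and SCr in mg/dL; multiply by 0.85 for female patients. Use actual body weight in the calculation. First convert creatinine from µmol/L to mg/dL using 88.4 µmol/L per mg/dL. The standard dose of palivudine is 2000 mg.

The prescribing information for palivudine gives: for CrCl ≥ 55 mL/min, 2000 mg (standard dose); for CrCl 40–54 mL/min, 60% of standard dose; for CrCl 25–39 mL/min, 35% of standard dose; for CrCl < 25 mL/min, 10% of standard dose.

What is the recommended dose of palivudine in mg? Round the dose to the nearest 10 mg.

SCr = 148 / 88.4 = 1.674 mg/dL
CrCl = (140 − 47) × 52.4 / (72 × 1.674) × 0.85 = 4873.2 / 120.53 × 0.85 ≈ 34.4 mL/min
CrCl ≈ 34 mL/min → bracket 25–39 mL/min.
35% of 2000 mg = 700 mg

700 mg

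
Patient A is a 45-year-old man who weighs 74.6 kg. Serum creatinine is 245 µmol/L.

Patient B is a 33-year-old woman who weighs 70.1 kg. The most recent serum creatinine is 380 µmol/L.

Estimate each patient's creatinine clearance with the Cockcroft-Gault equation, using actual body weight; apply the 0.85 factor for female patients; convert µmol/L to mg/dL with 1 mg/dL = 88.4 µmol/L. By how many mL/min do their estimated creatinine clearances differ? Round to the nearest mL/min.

15 mL/min

Patient A: SCr = 245 / 88.4 = 2.771 mg/dL
Patient A: CrCl = (140 − 45) × 74.6 / (72 × 2.771) = 7087.0 / 199.51 ≈ 35.5 mL/min
Patient B: SCr = 380 / 88.4 = 4.299 mg/dL
Patient B: CrCl = (140 − 33) × 70.1 / (72 × 4.299) × 0.85 = 7500.7 / 309.53 × 0.85 ≈ 20.6 mL/min
|35.5 − 20.6| = 14.9 mL/min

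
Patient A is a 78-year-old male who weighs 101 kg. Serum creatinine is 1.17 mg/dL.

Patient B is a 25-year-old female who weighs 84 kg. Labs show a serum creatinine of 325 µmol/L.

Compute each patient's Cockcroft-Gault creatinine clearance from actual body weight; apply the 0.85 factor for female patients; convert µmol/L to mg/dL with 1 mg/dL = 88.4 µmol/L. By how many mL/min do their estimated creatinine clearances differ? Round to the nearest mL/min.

43 mL/min

Patient A: CrCl = (140 − 78) × 101 / (72 × 1.17) = 6262.0 / 84.24 ≈ 74.3 mL/min
Patient B: SCr = 325 / 88.4 = 3.676 mg/dL
Patient B: CrCl = (140 − 25) × 84 / (72 × 3.676) × 0.85 = 9660.0 / 264.67 × 0.85 ≈ 31.0 mL/min
|74.3 − 31.0| = 43.3 mL/min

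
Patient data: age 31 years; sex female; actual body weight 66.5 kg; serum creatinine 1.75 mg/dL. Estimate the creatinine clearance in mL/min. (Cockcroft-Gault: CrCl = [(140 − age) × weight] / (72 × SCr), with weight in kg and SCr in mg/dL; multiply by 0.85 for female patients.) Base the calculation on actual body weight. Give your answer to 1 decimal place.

48.9 mL/min

CrCl = (140 − 31) × 66.5 / (72 × 1.75) × 0.85 = 7248.5 / 126.00 × 0.85 ≈ 48.9 mL/min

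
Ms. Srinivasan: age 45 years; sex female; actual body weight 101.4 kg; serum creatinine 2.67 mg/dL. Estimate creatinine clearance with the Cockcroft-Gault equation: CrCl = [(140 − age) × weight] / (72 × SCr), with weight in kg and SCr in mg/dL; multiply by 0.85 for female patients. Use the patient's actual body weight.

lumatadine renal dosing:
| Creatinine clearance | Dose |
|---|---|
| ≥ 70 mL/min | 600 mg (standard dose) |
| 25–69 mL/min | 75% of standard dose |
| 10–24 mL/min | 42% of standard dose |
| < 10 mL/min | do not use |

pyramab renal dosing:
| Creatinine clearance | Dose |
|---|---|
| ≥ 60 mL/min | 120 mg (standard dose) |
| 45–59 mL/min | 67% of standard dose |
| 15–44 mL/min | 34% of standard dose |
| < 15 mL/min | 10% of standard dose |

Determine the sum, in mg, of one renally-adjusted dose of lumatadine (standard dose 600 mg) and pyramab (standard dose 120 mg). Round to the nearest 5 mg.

CrCl = (140 − 45) × 101.4 / (72 × 2.67) × 0.85 = 9633.0 / 192.24 × 0.85 ≈ 42.6 mL/min
CrCl ≈ 43 mL/min.
lumatadine: 25–69 mL/min → 75% of 600 mg = 450 mg.
pyramab: 15–44 mL/min → 34% of 120 mg = 40.8 mg.
Total = 450 + 40.8 = 490.8 mg.

490 mg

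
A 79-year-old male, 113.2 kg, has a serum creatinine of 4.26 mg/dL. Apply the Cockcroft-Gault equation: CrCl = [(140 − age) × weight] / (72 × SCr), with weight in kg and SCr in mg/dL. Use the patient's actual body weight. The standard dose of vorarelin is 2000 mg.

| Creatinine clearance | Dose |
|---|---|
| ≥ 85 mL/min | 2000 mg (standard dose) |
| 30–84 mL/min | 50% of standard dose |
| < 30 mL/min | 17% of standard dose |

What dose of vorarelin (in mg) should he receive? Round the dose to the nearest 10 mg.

340 mg

CrCl = (140 − 79) × 113.2 / (72 × 4.26) = 6905.2 / 306.72 ≈ 22.5 mL/min
CrCl ≈ 23 mL/min → bracket < 30 mL/min.
17% of 2000 mg = 340 mg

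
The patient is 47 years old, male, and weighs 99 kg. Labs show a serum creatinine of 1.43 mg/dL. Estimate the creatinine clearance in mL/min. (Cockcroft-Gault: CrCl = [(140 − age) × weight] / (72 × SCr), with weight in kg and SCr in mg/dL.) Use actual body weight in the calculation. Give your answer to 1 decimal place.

CrCl = (140 − 47) × 99 / (72 × 1.43) = 9207.0 / 102.96 ≈ 89.4 mL/min

89.4 mL/min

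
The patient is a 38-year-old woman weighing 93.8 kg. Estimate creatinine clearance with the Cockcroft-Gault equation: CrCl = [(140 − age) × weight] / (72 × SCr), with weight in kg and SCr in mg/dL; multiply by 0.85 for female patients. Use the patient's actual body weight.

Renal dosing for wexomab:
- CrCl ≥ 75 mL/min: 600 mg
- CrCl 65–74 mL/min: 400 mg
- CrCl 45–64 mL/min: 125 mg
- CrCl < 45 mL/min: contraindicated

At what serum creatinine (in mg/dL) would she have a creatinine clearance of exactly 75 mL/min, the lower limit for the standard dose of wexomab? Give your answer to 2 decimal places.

1.51 mg/dL

Standard dose requires CrCl ≥ 75 mL/min.
Set (140 − 38) × 93.8 × 0.85 / (72 × SCr) = 75
SCr = (140 − 38) × 93.8 × 0.85 / (72 × 75) = 1.506 mg/dL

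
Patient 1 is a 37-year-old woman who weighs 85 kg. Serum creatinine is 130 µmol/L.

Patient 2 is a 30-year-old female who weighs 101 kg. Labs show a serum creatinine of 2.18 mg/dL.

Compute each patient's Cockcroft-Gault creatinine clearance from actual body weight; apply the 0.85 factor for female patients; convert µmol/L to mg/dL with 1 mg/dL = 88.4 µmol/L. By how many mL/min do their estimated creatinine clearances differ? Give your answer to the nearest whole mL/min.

10 mL/min

Patient 1: SCr = 130 / 88.4 = 1.471 mg/dL
Patient 1: CrCl = (140 − 37) × 85 / (72 × 1.471) × 0.85 = 8755.0 / 105.91 × 0.85 ≈ 70.3 mL/min
Patient 2: CrCl = (140 − 30) × 101 / (72 × 2.18) × 0.85 = 11110.0 / 156.96 × 0.85 ≈ 60.2 mL/min
|70.3 − 60.2| = 10.1 mL/min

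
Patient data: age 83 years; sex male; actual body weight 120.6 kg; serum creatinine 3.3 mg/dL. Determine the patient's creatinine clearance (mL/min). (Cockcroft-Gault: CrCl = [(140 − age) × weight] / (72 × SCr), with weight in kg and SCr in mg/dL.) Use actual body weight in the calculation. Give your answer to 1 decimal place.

28.9 mL/min

CrCl = (140 − 83) × 120.6 / (72 × 3.3) = 6874.2 / 237.60 ≈ 28.9 mL/min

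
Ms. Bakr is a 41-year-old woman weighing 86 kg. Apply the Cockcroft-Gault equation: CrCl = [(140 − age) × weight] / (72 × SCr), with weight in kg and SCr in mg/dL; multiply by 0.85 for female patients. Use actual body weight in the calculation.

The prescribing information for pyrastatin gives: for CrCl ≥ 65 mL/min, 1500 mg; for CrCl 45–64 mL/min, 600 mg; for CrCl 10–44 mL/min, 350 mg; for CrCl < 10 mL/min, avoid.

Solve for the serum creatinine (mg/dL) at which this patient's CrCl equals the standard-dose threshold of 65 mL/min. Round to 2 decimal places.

Standard dose requires CrCl ≥ 65 mL/min.
Set (140 − 41) × 86 × 0.85 / (72 × SCr) = 65
SCr = (140 − 41) × 86 × 0.85 / (72 × 65) = 1.546 mg/dL

1.55 mg/dL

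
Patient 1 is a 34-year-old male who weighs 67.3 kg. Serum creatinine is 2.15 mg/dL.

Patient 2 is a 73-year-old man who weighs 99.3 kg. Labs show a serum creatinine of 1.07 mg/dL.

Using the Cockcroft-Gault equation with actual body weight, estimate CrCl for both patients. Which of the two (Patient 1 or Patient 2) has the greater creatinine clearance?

Patient 1: CrCl = (140 − 34) × 67.3 / (72 × 2.15) = 7133.8 / 154.80 ≈ 46.1 mL/min
Patient 2: CrCl = (140 − 73) × 99.3 / (72 × 1.07) = 6653.1 / 77.04 ≈ 86.4 mL/min
46.1 vs 86.4 mL/min → Patient 2 is higher.

Patient 2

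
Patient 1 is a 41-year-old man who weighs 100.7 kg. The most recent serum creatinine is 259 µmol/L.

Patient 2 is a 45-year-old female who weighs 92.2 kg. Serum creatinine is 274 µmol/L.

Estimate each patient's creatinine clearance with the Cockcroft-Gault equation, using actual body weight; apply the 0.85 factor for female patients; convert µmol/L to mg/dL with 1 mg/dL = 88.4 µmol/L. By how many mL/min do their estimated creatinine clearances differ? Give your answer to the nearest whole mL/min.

14 mL/min

Patient 1: SCr = 259 / 88.4 = 2.93 mg/dL
Patient 1: CrCl = (140 − 41) × 100.7 / (72 × 2.93) = 9969.3 / 210.96 ≈ 47.3 mL/min
Patient 2: SCr = 274 / 88.4 = 3.1 mg/dL
Patient 2: CrCl = (140 − 45) × 92.2 / (72 × 3.1) × 0.85 = 8759.0 / 223.20 × 0.85 ≈ 33.4 mL/min
|47.3 − 33.4| = 13.9 mL/min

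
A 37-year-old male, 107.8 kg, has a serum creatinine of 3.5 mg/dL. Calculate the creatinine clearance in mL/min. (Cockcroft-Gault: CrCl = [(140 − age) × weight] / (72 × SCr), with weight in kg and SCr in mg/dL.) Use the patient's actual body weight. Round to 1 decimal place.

44.1 mL/min

CrCl = (140 − 37) × 107.8 / (72 × 3.5) = 11103.4 / 252.00 ≈ 44.1 mL/min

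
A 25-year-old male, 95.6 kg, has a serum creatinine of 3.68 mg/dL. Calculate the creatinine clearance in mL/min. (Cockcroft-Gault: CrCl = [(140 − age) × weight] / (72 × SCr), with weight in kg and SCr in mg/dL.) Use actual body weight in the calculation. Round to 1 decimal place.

CrCl = (140 − 25) × 95.6 / (72 × 3.68) = 10994.0 / 264.96 ≈ 41.5 mL/min

41.5 mL/min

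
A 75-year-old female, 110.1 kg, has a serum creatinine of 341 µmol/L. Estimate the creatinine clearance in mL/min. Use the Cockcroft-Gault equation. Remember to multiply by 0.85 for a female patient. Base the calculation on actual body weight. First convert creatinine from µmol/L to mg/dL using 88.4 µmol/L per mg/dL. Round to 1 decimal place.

21.9 mL/min

SCr = 341 / 88.4 = 3.857 mg/dL
CrCl = (140 − 75) × 110.1 / (72 × 3.857) × 0.85 = 7156.5 / 277.70 × 0.85 ≈ 21.9 mL/min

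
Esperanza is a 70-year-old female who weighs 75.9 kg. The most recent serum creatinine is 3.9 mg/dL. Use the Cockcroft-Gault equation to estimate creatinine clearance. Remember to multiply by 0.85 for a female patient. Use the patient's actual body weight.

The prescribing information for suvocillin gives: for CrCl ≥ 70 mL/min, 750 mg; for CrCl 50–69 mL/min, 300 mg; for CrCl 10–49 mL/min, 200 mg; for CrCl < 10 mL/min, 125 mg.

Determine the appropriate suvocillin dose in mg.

200 mg

CrCl = (140 − 70) × 75.9 / (72 × 3.9) × 0.85 = 5313.0 / 280.80 × 0.85 ≈ 16.1 mL/min
CrCl ≈ 16 mL/min → bracket 10–49 mL/min.
Dose for this bracket: 200 mg.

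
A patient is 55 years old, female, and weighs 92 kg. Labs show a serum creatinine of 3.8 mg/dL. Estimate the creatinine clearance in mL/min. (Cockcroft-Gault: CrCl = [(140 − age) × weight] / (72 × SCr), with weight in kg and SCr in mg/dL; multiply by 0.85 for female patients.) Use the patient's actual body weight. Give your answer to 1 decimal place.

CrCl = (140 − 55) × 92 / (72 × 3.8) × 0.85 = 7820.0 / 273.60 × 0.85 ≈ 24.3 mL/min

24.3 mL/min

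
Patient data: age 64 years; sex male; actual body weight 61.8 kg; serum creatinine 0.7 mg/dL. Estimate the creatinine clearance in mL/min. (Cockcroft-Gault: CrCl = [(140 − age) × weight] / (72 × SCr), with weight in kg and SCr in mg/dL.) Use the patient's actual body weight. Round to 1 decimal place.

CrCl = (140 − 64) × 61.8 / (72 × 0.7) = 4696.8 / 50.40 ≈ 93.2 mL/min

93.2 mL/min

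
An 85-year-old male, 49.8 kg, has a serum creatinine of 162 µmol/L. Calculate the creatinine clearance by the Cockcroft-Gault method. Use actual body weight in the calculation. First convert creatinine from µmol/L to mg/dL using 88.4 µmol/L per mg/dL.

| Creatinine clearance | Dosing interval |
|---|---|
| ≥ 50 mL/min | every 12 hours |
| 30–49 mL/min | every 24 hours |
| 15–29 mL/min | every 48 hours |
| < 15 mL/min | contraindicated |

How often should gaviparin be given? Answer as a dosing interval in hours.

SCr = 162 / 88.4 = 1.833 mg/dL
CrCl = (140 − 85) × 49.8 / (72 × 1.833) = 2739.0 / 131.98 ≈ 20.8 mL/min
CrCl ≈ 21 mL/min → bracket 15–29 mL/min → every 48 hours.

every 48 hours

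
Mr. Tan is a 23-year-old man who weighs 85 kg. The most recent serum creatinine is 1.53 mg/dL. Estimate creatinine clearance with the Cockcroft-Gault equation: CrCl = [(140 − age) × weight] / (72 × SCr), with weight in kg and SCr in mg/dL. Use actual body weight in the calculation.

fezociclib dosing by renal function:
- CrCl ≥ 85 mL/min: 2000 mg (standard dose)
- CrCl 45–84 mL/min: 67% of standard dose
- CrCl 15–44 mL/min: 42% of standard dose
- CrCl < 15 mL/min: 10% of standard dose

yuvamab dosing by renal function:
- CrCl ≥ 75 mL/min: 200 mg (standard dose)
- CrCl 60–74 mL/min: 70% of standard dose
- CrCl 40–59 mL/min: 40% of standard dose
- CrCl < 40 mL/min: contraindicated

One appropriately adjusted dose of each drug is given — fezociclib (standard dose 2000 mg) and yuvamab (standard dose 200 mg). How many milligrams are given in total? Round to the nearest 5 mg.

CrCl = (140 − 23) × 85 / (72 × 1.53) = 9945.0 / 110.16 ≈ 90.3 mL/min
CrCl ≈ 90 mL/min.
fezociclib: ≥ 85 mL/min → 100% of 2000 mg = 2000 mg.
yuvamab: ≥ 75 mL/min → 100% of 200 mg = 200 mg.
Total = 2000 + 200 = 2200 mg.

2200 mg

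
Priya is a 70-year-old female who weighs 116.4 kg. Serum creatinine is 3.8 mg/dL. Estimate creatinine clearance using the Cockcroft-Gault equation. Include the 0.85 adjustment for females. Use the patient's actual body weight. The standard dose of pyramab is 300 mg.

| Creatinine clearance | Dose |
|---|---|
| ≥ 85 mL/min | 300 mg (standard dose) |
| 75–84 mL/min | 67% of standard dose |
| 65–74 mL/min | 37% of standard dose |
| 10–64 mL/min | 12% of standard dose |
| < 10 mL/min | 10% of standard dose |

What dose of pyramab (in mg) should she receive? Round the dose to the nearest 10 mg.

40 mg

CrCl = (140 − 70) × 116.4 / (72 × 3.8) × 0.85 = 8148.0 / 273.60 × 0.85 ≈ 25.3 mL/min
CrCl ≈ 25 mL/min → bracket 10–64 mL/min.
12% of 300 mg = 36 mg → 40 mg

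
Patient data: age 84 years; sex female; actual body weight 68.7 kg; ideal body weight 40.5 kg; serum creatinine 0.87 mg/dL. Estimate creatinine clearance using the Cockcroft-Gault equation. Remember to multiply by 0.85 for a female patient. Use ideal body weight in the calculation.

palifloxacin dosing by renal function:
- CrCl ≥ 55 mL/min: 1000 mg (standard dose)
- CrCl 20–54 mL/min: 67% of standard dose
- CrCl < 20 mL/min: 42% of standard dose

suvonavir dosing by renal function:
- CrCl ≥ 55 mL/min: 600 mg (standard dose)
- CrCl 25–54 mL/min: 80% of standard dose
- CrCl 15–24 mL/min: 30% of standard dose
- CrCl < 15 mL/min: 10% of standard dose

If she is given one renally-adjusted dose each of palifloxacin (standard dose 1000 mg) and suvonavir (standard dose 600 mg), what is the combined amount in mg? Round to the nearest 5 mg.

CrCl = (140 − 84) × 40.5 / (72 × 0.87) × 0.85 = 2268.0 / 62.64 × 0.85 ≈ 30.8 mL/min
CrCl ≈ 31 mL/min.
palifloxacin: 20–54 mL/min → 67% of 1000 mg = 670 mg.
suvonavir: 25–54 mL/min → 80% of 600 mg = 480 mg.
Total = 670 + 480 = 1150 mg.

1150 mg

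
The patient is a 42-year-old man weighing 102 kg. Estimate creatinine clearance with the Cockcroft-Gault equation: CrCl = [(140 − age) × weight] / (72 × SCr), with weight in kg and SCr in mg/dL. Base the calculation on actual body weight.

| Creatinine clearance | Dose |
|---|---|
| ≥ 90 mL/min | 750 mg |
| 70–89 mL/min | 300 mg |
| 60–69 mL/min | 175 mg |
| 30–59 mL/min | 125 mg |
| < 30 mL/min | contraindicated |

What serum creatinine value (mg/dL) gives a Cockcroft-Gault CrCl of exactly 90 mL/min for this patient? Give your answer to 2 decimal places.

1.54 mg/dL

Standard dose requires CrCl ≥ 90 mL/min.
Set (140 − 42) × 102 / (72 × SCr) = 90
SCr = (140 − 42) × 102 / (72 × 90) = 1.543 mg/dL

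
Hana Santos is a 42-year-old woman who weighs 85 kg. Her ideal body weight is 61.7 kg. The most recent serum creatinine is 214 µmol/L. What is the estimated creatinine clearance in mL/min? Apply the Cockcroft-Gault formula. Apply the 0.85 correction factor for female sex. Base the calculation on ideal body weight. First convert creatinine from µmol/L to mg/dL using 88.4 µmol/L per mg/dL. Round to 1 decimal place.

29.5 mL/min

SCr = 214 / 88.4 = 2.421 mg/dL
CrCl = (140 − 42) × 61.7 / (72 × 2.421) × 0.85 = 6046.6 / 174.31 × 0.85 ≈ 29.5 mL/min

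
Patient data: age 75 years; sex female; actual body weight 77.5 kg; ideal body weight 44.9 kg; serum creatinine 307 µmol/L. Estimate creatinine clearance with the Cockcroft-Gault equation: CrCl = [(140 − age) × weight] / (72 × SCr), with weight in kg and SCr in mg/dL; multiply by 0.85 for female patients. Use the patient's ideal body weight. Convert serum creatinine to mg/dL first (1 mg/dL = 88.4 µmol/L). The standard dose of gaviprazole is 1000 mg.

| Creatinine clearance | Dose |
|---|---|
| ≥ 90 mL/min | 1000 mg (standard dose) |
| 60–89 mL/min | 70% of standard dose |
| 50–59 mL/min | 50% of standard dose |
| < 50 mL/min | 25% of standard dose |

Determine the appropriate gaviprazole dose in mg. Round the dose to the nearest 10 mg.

SCr = 307 / 88.4 = 3.473 mg/dL
CrCl = (140 − 75) × 44.9 / (72 × 3.473) × 0.85 = 2918.5 / 250.06 × 0.85 ≈ 9.9 mL/min
CrCl ≈ 10 mL/min → bracket < 50 mL/min.
25% of 1000 mg = 250 mg

250 mg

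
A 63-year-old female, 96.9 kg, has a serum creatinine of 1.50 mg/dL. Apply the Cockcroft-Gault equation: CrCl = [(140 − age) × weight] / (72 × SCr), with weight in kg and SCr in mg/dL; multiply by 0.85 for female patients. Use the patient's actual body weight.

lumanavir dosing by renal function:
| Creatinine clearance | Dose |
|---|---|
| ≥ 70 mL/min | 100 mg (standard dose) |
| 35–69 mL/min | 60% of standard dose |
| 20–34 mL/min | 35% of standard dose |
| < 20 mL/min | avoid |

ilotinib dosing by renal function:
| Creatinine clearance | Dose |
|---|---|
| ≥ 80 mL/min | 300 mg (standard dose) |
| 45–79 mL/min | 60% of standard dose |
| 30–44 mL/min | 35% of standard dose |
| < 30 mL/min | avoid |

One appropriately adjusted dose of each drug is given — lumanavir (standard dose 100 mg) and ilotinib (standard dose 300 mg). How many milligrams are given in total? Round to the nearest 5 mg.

CrCl = (140 − 63) × 96.9 / (72 × 1.5) × 0.85 = 7461.3 / 108.00 × 0.85 ≈ 58.7 mL/min
CrCl ≈ 59 mL/min.
lumanavir: 35–69 mL/min → 60% of 100 mg = 60 mg.
ilotinib: 45–79 mL/min → 60% of 300 mg = 180 mg.
Total = 60 + 180 = 240 mg.

240 mg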